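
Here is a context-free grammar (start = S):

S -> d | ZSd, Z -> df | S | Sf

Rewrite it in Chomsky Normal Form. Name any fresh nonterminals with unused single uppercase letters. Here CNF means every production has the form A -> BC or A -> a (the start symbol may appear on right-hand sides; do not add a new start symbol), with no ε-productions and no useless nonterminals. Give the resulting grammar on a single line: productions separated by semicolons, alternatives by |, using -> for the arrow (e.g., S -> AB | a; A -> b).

S -> d | ZC; A -> d; B -> f; C -> SA; D -> SA; Z -> d | AB | SB | ZD

No ε-productions.
After unit-elimination: S -> d | ZSd; Z -> d | Sf | df | ZSd.
TERM: introduce A -> d, B -> f and substitute in every rule of length ≥2.
BIN: S -> ZSA becomes S -> ZC, C -> SA; Z -> ZSA becomes Z -> ZD, D -> SA.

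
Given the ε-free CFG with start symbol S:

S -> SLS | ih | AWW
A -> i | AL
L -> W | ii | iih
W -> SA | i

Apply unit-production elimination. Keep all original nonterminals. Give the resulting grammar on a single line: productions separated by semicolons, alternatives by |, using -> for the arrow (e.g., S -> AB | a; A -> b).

Unit productions: L->W.
Unit pairs (A ⇒* B via units): (L,W).
S: inherits non-unit rules of {S} → AWW | SLS | ih.
A: inherits non-unit rules of {A} → AL | i.
L: inherits non-unit rules of {L, W} → SA | i | ii | iih.
W: inherits non-unit rules of {W} → SA | i.

S -> ih | AWW | SLS; A -> i | AL; L -> i | SA | ii | iih; W -> i | SA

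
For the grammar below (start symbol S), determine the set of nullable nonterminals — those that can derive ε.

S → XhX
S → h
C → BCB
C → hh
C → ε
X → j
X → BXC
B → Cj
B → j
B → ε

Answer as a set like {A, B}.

{B, C}

Directly nullable (have an ε-rule): {B, C}.
Not nullable: S, X — each has a terminal in every rule's right-hand side or depends on a non-nullable symbol.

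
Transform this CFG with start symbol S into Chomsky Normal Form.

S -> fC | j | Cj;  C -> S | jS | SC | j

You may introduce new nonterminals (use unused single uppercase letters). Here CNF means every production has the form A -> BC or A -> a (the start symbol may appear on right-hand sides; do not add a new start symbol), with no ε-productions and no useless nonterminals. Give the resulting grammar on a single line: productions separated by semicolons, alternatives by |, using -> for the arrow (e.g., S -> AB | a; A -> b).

S -> j | BC | CA; A -> j; B -> f; C -> j | AS | BC | CA | SC

No ε-productions.
After unit-elimination: S -> j | Cj | fC; C -> j | Cj | SC | fC | jS.
TERM: introduce B -> f, A -> j and substitute in every rule of length ≥2.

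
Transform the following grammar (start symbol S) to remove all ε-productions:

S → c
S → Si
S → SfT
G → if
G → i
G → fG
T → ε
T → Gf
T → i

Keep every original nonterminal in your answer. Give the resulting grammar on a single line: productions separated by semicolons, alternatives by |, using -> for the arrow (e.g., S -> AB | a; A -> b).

Nullable set: {T}.
S -> SfT: T nullable, giving Sf | SfT.
Drop T -> ε.
Unchanged (no nullable symbols): S -> Si; S -> c; G -> fG; G -> i; G -> if; T -> Gf; T -> i.

S -> c | Sf | Si | SfT; G -> i | fG | if; T -> i | Gf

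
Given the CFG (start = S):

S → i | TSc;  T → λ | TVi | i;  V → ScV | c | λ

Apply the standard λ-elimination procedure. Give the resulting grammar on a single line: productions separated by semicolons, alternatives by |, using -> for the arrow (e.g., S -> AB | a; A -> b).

S -> i | Sc | TSc; T -> i | Ti | Vi | TVi; V -> c | Sc | ScV

Nullable set: {T, V}.
S -> TSc: T nullable, giving Sc | TSc.
Drop T -> λ.
T -> TVi: T, V nullable, giving TVi | Ti | Vi | i.
Drop V -> λ.
V -> ScV: V nullable, giving Sc | ScV.
Unchanged (no nullable symbols): S -> i; T -> i; V -> c.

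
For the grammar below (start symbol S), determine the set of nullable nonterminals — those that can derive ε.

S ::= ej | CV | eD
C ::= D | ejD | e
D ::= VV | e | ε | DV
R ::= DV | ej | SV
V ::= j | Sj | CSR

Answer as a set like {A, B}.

{C, D}

Directly nullable (have an ε-rule): {D}.
C is nullable via C -> D (every symbol on the right is already known nullable).
Not nullable: R, S, V — each has a terminal in every rule's right-hand side or depends on a non-nullable symbol.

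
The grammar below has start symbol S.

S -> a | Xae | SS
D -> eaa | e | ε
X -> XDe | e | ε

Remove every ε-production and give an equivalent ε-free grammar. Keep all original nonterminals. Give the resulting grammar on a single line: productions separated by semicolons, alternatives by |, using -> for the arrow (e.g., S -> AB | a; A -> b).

Nullable set: {D, X}.
S -> Xae: X nullable, giving Xae | ae.
Drop D -> ε.
Drop X -> ε.
X -> XDe: X, D nullable, giving De | XDe | Xe | e.
Unchanged (no nullable symbols): S -> SS; S -> a; D -> e; D -> eaa; X -> e.

S -> a | SS | ae | Xae; D -> e | eaa; X -> e | De | Xe | XDe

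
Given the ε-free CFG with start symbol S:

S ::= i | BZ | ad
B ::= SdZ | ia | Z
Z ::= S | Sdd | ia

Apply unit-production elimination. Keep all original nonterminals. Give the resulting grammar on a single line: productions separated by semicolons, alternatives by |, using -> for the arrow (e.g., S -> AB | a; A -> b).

Unit productions: B->Z, Z->S.
Unit pairs (A ⇒* B via units): (B,S), (B,Z), (Z,S).
S: inherits non-unit rules of {S} → BZ | ad | i.
B: inherits non-unit rules of {B, S, Z} → BZ | SdZ | Sdd | ad | i | ia.
Z: inherits non-unit rules of {S, Z} → BZ | Sdd | ad | i | ia.

S -> i | BZ | ad; B -> i | BZ | ad | ia | SdZ | Sdd; Z -> i | BZ | ad | ia | Sdd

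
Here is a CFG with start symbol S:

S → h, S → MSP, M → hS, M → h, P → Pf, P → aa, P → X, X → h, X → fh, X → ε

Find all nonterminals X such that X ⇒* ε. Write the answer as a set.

{P, X}

Directly nullable (have an ε-rule): {X}.
P is nullable via P -> X (every symbol on the right is already known nullable).
Not nullable: M, S — each has a terminal in every rule's right-hand side or depends on a non-nullable symbol.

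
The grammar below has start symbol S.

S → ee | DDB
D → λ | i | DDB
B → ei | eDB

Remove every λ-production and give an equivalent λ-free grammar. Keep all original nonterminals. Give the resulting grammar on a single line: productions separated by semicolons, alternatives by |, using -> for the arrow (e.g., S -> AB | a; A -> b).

S -> B | DB | ee | DDB; B -> eB | ei | eDB; D -> B | i | DB | DDB

Nullable set: {D}.
S -> DDB: D, D nullable, giving B | DB | DDB.
B -> eDB: D nullable, giving eB | eDB.
Drop D -> λ.
D -> DDB: D, D nullable, giving B | DB | DDB.
Unchanged (no nullable symbols): S -> ee; B -> ei; D -> i.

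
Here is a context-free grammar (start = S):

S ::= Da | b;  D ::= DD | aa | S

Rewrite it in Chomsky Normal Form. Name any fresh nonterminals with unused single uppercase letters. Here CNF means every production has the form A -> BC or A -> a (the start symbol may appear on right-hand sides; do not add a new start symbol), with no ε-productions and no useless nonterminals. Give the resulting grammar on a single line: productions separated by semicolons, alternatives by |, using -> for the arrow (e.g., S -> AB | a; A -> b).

No ε-productions.
After unit-elimination: S -> b | Da; D -> b | DD | Da | aa.
TERM: introduce A -> a and substitute in every rule of length ≥2.

S -> b | DA; A -> a; D -> b | AA | DA | DD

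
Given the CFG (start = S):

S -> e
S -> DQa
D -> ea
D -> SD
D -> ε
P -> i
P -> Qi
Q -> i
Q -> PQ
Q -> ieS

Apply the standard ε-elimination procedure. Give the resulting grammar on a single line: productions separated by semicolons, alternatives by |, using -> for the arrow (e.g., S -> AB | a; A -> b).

Nullable set: {D}.
S -> DQa: D nullable, giving DQa | Qa.
Drop D -> ε.
D -> SD: D nullable, giving S | SD.
Unchanged (no nullable symbols): S -> e; D -> ea; P -> Qi; P -> i; Q -> PQ; Q -> i; Q -> ieS.

S -> e | Qa | DQa; D -> S | SD | ea; P -> i | Qi; Q -> i | PQ | ieS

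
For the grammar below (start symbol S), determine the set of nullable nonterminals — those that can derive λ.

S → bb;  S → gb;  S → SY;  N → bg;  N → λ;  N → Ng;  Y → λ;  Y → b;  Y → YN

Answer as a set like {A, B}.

Directly nullable (have an ε-rule): {N, Y}.
Not nullable: S — each has a terminal in every rule's right-hand side or depends on a non-nullable symbol.

{N, Y}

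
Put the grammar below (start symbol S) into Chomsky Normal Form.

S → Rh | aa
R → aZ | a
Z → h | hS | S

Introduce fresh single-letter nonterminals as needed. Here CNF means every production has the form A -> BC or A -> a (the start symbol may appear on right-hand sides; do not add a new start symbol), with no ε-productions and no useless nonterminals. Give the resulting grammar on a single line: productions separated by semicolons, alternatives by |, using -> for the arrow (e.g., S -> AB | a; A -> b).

S -> AA | RB; A -> a; B -> h; R -> a | AZ; Z -> h | AA | BS | RB

No ε-productions.
After unit-elimination: S -> Rh | aa; R -> a | aZ; Z -> h | Rh | aa | hS.
TERM: introduce A -> a, B -> h and substitute in every rule of length ≥2.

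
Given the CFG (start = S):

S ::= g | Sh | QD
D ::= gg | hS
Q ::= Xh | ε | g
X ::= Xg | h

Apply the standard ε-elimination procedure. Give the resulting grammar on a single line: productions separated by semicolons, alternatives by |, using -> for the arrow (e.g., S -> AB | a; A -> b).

Nullable set: {Q}.
S -> QD: Q nullable, giving D | QD.
Drop Q -> ε.
Unchanged (no nullable symbols): S -> Sh; S -> g; D -> gg; D -> hS; Q -> Xh; Q -> g; X -> Xg; X -> h.

S -> D | g | QD | Sh; D -> gg | hS; Q -> g | Xh; X -> h | Xg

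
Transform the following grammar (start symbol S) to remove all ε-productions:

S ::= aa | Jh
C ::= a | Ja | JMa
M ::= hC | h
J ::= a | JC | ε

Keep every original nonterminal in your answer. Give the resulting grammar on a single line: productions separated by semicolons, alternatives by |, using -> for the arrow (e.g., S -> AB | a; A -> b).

Nullable set: {J}.
S -> Jh: J nullable, giving Jh | h.
C -> JMa: J nullable, giving JMa | Ma.
C -> Ja: J nullable, giving Ja | a.
Drop J -> ε.
J -> JC: J nullable, giving C | JC.
Unchanged (no nullable symbols): S -> aa; C -> a; J -> a; M -> h; M -> hC.

S -> h | Jh | aa; C -> a | Ja | Ma | JMa; J -> C | a | JC; M -> h | hC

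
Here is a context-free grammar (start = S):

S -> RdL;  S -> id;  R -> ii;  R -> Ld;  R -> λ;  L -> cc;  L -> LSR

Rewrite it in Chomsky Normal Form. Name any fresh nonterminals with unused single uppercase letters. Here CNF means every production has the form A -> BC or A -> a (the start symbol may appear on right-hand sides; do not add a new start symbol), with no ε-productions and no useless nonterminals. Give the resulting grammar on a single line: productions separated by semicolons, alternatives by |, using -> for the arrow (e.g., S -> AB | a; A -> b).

Nullable: {R}; after ε-elimination: S -> dL | id | RdL; L -> LS | cc | LSR; R -> Ld | ii.
No unit productions to eliminate.
TERM: introduce A -> c, B -> d, C -> i and substitute in every rule of length ≥2.
BIN: L -> LSR becomes L -> LD, D -> SR; S -> RBL becomes S -> RE, E -> BL.

S -> BL | CB | RE; A -> c; B -> d; C -> i; D -> SR; E -> BL; L -> AA | LD | LS; R -> CC | LB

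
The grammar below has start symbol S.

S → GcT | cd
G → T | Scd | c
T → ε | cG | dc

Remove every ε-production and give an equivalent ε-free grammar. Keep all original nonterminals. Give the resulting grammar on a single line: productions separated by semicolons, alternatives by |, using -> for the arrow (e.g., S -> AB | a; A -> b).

S -> c | Gc | cT | cd | GcT; G -> T | c | Scd; T -> c | cG | dc

Nullable set: {G, T}.
S -> GcT: G, T nullable, giving Gc | GcT | c | cT.
G -> T: T nullable, giving T.
Drop T -> ε.
T -> cG: G nullable, giving c | cG.
Unchanged (no nullable symbols): S -> cd; G -> Scd; G -> c; T -> dc.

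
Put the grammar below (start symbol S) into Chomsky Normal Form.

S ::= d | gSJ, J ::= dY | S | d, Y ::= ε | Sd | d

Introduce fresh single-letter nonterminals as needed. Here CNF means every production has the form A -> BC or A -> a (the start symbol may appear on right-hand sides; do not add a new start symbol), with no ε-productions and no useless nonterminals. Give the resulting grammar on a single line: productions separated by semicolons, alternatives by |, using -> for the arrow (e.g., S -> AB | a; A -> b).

Nullable: {Y}; after ε-elimination: S -> d | gSJ; J -> S | d | dY; Y -> d | Sd.
After unit-elimination: S -> d | gSJ; J -> d | dY | gSJ; Y -> d | Sd.
TERM: introduce A -> d, B -> g and substitute in every rule of length ≥2.
BIN: J -> BSJ becomes J -> BC, C -> SJ; S -> BSJ becomes S -> BD, D -> SJ.

S -> d | BD; A -> d; B -> g; C -> SJ; D -> SJ; J -> d | AY | BC; Y -> d | SA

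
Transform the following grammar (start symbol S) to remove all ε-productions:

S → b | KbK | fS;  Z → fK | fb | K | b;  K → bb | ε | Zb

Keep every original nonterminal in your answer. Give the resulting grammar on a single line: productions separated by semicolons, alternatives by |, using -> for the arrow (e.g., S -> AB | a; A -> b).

S -> b | Kb | bK | fS | KbK; K -> b | Zb | bb; Z -> K | b | f | fK | fb

Nullable set: {K, Z}.
S -> KbK: K, K nullable, giving Kb | KbK | b | bK.
Drop K -> ε.
K -> Zb: Z nullable, giving Zb | b.
Z -> K: K nullable, giving K.
Z -> fK: K nullable, giving f | fK.
Unchanged (no nullable symbols): S -> b; S -> fS; K -> bb; Z -> b; Z -> fb.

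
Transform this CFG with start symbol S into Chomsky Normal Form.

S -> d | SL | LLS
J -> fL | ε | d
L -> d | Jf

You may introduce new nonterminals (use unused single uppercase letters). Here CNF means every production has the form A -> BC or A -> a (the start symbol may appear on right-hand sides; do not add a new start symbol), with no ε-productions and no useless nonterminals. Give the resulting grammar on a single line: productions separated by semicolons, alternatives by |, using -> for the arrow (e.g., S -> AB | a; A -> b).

Nullable: {J}; after ε-elimination: S -> d | SL | LLS; J -> d | fL; L -> d | f | Jf.
No unit productions to eliminate.
TERM: introduce A -> f and substitute in every rule of length ≥2.
BIN: S -> LLS becomes S -> LB, B -> LS.

S -> d | LB | SL; A -> f; B -> LS; J -> d | AL; L -> d | f | JA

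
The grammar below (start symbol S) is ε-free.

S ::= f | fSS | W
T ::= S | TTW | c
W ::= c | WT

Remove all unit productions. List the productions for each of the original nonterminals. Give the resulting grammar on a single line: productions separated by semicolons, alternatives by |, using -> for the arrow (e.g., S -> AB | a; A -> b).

Unit productions: S->W, T->S.
Unit pairs (A ⇒* B via units): (S,W), (T,S), (T,W).
S: inherits non-unit rules of {S, W} → WT | c | f | fSS.
T: inherits non-unit rules of {S, T, W} → TTW | WT | c | f | fSS.
W: inherits non-unit rules of {W} → WT | c.

S -> c | f | WT | fSS; T -> c | f | WT | TTW | fSS; W -> c | WT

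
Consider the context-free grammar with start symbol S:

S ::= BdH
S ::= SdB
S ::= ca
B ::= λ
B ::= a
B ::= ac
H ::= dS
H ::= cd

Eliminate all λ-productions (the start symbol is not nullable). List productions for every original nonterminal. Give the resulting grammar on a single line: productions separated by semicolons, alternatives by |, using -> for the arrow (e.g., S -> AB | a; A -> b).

Nullable set: {B}.
S -> BdH: B nullable, giving BdH | dH.
S -> SdB: B nullable, giving Sd | SdB.
Drop B -> λ.
Unchanged (no nullable symbols): S -> ca; B -> a; B -> ac; H -> cd; H -> dS.

S -> Sd | ca | dH | BdH | SdB; B -> a | ac; H -> cd | dS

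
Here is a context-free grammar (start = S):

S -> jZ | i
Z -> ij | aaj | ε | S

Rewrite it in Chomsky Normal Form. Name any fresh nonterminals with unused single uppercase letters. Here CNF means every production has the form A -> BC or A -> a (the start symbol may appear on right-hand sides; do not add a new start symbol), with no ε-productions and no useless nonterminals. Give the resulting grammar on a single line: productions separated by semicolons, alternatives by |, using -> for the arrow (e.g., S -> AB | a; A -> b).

S -> i | j | AZ; A -> j; B -> a; C -> i; D -> BA; Z -> i | j | AZ | BD | CA

Nullable: {Z}; after ε-elimination: S -> i | j | jZ; Z -> S | ij | aaj.
After unit-elimination: S -> i | j | jZ; Z -> i | j | ij | jZ | aaj.
TERM: introduce B -> a, C -> i, A -> j and substitute in every rule of length ≥2.
BIN: Z -> BBA becomes Z -> BD, D -> BA.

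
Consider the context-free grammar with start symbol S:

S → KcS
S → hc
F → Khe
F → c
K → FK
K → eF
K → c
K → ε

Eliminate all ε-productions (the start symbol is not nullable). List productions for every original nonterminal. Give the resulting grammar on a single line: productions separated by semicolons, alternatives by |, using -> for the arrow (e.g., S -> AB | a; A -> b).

S -> cS | hc | KcS; F -> c | he | Khe; K -> F | c | FK | eF

Nullable set: {K}.
S -> KcS: K nullable, giving KcS | cS.
F -> Khe: K nullable, giving Khe | he.
Drop K -> ε.
K -> FK: K nullable, giving F | FK.
Unchanged (no nullable symbols): S -> hc; F -> c; K -> c; K -> eF.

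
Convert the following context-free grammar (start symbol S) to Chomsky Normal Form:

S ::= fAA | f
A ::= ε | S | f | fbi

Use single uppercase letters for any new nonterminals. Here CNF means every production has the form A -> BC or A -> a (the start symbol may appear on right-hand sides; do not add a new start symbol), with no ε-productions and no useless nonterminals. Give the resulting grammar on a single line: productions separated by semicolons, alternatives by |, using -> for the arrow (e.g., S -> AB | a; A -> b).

Nullable: {A}; after ε-elimination: S -> f | fA | fAA; A -> S | f | fbi.
After unit-elimination: S -> f | fA | fAA; A -> f | fA | fAA | fbi.
TERM: introduce C -> b, B -> f, D -> i and substitute in every rule of length ≥2.
BIN: A -> BAA becomes A -> BE, E -> AA; A -> BCD becomes A -> BF, F -> CD; S -> BAA becomes S -> BG, G -> AA.

S -> f | BA | BG; A -> f | BA | BE | BF; B -> f; C -> b; D -> i; E -> AA; F -> CD; G -> AA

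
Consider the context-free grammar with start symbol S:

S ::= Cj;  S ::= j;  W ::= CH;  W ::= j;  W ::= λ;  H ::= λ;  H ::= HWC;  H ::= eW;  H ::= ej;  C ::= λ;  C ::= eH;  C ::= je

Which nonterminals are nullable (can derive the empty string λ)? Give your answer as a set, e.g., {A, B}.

Directly nullable (have an ε-rule): {C, H, W}.
Not nullable: S — each has a terminal in every rule's right-hand side or depends on a non-nullable symbol.

{C, H, W}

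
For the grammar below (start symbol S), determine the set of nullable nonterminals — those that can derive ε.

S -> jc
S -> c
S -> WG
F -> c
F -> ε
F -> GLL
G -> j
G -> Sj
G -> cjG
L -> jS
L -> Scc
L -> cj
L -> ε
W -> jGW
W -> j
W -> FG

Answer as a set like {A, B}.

Directly nullable (have an ε-rule): {F, L}.
Not nullable: G, S, W — each has a terminal in every rule's right-hand side or depends on a non-nullable symbol.

{F, L}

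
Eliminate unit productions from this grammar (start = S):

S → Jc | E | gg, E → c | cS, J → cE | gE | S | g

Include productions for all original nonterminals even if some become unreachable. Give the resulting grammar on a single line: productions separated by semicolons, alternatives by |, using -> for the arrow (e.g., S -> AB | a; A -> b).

S -> c | Jc | cS | gg; E -> c | cS; J -> c | g | Jc | cE | cS | gE | gg

Unit productions: J->S, S->E.
Unit pairs (A ⇒* B via units): (J,E), (J,S), (S,E).
S: inherits non-unit rules of {E, S} → Jc | c | cS | gg.
E: inherits non-unit rules of {E} → c | cS.
J: inherits non-unit rules of {E, J, S} → Jc | c | cE | cS | g | gE | gg.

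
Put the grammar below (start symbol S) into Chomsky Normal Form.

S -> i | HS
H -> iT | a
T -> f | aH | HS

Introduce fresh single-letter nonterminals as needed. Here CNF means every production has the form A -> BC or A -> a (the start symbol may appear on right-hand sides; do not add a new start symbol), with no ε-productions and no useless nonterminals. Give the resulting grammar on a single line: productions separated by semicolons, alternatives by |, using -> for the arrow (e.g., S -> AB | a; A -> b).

S -> i | HS; A -> i; B -> a; H -> a | AT; T -> f | BH | HS

No ε-productions.
No unit productions to eliminate.
TERM: introduce B -> a, A -> i and substitute in every rule of length ≥2.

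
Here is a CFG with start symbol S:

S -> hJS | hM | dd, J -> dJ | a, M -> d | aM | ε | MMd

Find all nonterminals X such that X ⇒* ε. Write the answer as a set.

Directly nullable (have an ε-rule): {M}.
Not nullable: J, S — each has a terminal in every rule's right-hand side or depends on a non-nullable symbol.

{M}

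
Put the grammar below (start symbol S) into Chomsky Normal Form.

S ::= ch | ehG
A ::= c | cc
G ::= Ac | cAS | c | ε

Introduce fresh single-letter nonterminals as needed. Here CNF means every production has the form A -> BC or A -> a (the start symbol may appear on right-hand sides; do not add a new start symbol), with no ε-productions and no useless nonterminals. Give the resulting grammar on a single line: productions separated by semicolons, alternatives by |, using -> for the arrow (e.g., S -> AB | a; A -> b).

S -> BC | DC | DF; A -> c | BB; B -> c; C -> h; D -> e; E -> AS; F -> CG; G -> c | AB | BE

Nullable: {G}; after ε-elimination: S -> ch | eh | ehG; A -> c | cc; G -> c | Ac | cAS.
No unit productions to eliminate.
TERM: introduce B -> c, D -> e, C -> h and substitute in every rule of length ≥2.
BIN: G -> BAS becomes G -> BE, E -> AS; S -> DCG becomes S -> DF, F -> CG.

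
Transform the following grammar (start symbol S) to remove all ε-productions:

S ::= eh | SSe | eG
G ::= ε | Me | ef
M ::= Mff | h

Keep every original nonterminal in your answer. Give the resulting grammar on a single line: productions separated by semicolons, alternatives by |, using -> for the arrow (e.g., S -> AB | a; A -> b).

Nullable set: {G}.
S -> eG: G nullable, giving e | eG.
Drop G -> ε.
Unchanged (no nullable symbols): S -> SSe; S -> eh; G -> Me; G -> ef; M -> Mff; M -> h.

S -> e | eG | eh | SSe; G -> Me | ef; M -> h | Mff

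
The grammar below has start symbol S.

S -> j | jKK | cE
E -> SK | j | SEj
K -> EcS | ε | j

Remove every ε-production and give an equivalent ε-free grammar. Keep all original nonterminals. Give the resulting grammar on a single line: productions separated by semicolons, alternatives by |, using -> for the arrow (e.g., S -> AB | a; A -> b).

Nullable set: {K}.
S -> jKK: K, K nullable, giving j | jK | jKK.
E -> SK: K nullable, giving S | SK.
Drop K -> ε.
Unchanged (no nullable symbols): S -> cE; S -> j; E -> SEj; E -> j; K -> EcS; K -> j.

S -> j | cE | jK | jKK; E -> S | j | SK | SEj; K -> j | EcS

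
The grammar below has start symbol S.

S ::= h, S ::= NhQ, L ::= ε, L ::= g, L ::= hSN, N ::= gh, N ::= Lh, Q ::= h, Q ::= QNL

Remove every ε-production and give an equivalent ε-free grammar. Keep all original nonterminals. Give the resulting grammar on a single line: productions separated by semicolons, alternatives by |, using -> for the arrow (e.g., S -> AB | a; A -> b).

Nullable set: {L}.
Drop L -> ε.
N -> Lh: L nullable, giving Lh | h.
Q -> QNL: L nullable, giving QN | QNL.
Unchanged (no nullable symbols): S -> NhQ; S -> h; L -> g; L -> hSN; N -> gh; Q -> h.

S -> h | NhQ; L -> g | hSN; N -> h | Lh | gh; Q -> h | QN | QNL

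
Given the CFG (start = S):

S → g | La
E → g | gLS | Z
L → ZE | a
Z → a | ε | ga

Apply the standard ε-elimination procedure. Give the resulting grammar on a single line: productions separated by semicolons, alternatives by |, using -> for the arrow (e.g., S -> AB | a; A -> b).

Nullable set: {E, L, Z}.
S -> La: L nullable, giving La | a.
E -> Z: Z nullable, giving Z.
E -> gLS: L nullable, giving gLS | gS.
L -> ZE: Z, E nullable, giving E | Z | ZE.
Drop Z -> ε.
Unchanged (no nullable symbols): S -> g; E -> g; L -> a; Z -> a; Z -> ga.

S -> a | g | La; E -> Z | g | gS | gLS; L -> E | Z | a | ZE; Z -> a | ga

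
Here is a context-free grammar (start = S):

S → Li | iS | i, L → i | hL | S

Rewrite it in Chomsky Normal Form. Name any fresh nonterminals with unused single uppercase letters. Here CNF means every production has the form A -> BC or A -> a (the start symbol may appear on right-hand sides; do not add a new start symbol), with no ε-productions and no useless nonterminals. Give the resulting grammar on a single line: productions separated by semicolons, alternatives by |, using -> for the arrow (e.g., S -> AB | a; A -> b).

S -> i | AS | LA; A -> i; B -> h; L -> i | AS | BL | LA

No ε-productions.
After unit-elimination: S -> i | Li | iS; L -> i | Li | hL | iS.
TERM: introduce B -> h, A -> i and substitute in every rule of length ≥2.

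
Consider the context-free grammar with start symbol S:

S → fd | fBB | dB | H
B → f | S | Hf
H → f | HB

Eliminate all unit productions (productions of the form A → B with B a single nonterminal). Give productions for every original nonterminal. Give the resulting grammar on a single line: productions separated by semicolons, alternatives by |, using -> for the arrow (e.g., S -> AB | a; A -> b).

Unit productions: B->S, S->H.
Unit pairs (A ⇒* B via units): (B,H), (B,S), (S,H).
S: inherits non-unit rules of {H, S} → HB | dB | f | fBB | fd.
B: inherits non-unit rules of {B, H, S} → HB | Hf | dB | f | fBB | fd.
H: inherits non-unit rules of {H} → HB | f.

S -> f | HB | dB | fd | fBB; B -> f | HB | Hf | dB | fd | fBB; H -> f | HB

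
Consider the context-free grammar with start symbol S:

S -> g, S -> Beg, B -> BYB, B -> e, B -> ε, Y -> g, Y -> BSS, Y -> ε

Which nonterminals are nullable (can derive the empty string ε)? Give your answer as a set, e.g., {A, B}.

Directly nullable (have an ε-rule): {B, Y}.
Not nullable: S — each has a terminal in every rule's right-hand side or depends on a non-nullable symbol.

{B, Y}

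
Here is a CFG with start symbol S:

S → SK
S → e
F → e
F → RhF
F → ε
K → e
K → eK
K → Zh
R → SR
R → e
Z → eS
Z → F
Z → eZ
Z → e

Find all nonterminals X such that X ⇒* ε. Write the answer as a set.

Directly nullable (have an ε-rule): {F}.
Z is nullable via Z -> F (every symbol on the right is already known nullable).
Not nullable: K, R, S — each has a terminal in every rule's right-hand side or depends on a non-nullable symbol.

{F, Z}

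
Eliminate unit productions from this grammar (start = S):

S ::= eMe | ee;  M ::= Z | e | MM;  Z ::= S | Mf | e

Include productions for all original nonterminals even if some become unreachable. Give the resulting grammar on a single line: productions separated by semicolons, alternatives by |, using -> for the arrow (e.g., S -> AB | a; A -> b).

Unit productions: M->Z, Z->S.
Unit pairs (A ⇒* B via units): (M,S), (M,Z), (Z,S).
S: inherits non-unit rules of {S} → eMe | ee.
M: inherits non-unit rules of {M, S, Z} → MM | Mf | e | eMe | ee.
Z: inherits non-unit rules of {S, Z} → Mf | e | eMe | ee.

S -> ee | eMe; M -> e | MM | Mf | ee | eMe; Z -> e | Mf | ee | eMe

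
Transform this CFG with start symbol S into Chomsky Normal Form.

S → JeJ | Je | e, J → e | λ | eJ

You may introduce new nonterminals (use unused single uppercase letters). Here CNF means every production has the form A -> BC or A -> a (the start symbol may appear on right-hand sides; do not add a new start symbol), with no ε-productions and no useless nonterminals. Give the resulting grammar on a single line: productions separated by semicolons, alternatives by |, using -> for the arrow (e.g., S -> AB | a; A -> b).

Nullable: {J}; after ε-elimination: S -> e | Je | eJ | JeJ; J -> e | eJ.
No unit productions to eliminate.
TERM: introduce A -> e and substitute in every rule of length ≥2.
BIN: S -> JAJ becomes S -> JB, B -> AJ.

S -> e | AJ | JA | JB; A -> e; B -> AJ; J -> e | AJ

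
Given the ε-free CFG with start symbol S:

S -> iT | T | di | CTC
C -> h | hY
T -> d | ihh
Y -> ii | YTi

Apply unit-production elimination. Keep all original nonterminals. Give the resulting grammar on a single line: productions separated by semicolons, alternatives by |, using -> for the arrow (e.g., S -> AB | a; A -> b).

Unit productions: S->T.
Unit pairs (A ⇒* B via units): (S,T).
S: inherits non-unit rules of {S, T} → CTC | d | di | iT | ihh.
C: inherits non-unit rules of {C} → h | hY.
T: inherits non-unit rules of {T} → d | ihh.
Y: inherits non-unit rules of {Y} → YTi | ii.

S -> d | di | iT | CTC | ihh; C -> h | hY; T -> d | ihh; Y -> ii | YTi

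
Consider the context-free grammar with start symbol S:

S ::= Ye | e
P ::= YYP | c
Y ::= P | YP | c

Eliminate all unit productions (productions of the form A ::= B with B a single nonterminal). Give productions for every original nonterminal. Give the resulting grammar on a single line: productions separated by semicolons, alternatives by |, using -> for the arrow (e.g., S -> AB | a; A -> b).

Unit productions: Y->P.
Unit pairs (A ⇒* B via units): (Y,P).
S: inherits non-unit rules of {S} → Ye | e.
P: inherits non-unit rules of {P} → YYP | c.
Y: inherits non-unit rules of {P, Y} → YP | YYP | c.

S -> e | Ye; P -> c | YYP; Y -> c | YP | YYP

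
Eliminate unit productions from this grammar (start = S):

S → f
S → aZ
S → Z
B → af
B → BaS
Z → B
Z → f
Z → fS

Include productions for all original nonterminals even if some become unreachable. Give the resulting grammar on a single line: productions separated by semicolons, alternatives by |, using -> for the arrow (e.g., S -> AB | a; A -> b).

S -> f | aZ | af | fS | BaS; B -> af | BaS; Z -> f | af | fS | BaS

Unit productions: S->Z, Z->B.
Unit pairs (A ⇒* B via units): (S,B), (S,Z), (Z,B).
S: inherits non-unit rules of {B, S, Z} → BaS | aZ | af | f | fS.
B: inherits non-unit rules of {B} → BaS | af.
Z: inherits non-unit rules of {B, Z} → BaS | af | f | fS.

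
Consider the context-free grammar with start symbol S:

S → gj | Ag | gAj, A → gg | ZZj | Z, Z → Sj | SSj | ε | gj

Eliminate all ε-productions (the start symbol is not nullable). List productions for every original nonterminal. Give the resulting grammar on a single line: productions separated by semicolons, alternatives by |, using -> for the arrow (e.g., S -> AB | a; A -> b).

S -> g | Ag | gj | gAj; A -> Z | j | Zj | gg | ZZj; Z -> Sj | gj | SSj

Nullable set: {A, Z}.
S -> Ag: A nullable, giving Ag | g.
S -> gAj: A nullable, giving gAj | gj.
A -> Z: Z nullable, giving Z.
A -> ZZj: Z, Z nullable, giving ZZj | Zj | j.
Drop Z -> ε.
Unchanged (no nullable symbols): S -> gj; A -> gg; Z -> SSj; Z -> Sj; Z -> gj.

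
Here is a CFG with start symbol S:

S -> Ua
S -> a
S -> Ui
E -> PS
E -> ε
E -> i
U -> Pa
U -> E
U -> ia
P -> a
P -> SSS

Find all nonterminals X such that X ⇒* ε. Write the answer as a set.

Directly nullable (have an ε-rule): {E}.
U is nullable via U -> E (every symbol on the right is already known nullable).
Not nullable: P, S — each has a terminal in every rule's right-hand side or depends on a non-nullable symbol.

{E, U}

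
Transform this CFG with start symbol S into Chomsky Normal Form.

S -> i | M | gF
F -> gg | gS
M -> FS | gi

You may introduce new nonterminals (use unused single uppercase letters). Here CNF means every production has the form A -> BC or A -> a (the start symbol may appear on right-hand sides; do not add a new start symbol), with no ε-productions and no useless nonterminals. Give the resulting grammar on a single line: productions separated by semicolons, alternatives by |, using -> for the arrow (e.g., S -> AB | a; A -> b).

No ε-productions.
After unit-elimination: S -> i | FS | gF | gi; F -> gS | gg; M -> FS | gi.
TERM: introduce A -> g, B -> i and substitute in every rule of length ≥2.
Drop unreachable/unproductive: M.

S -> i | AB | AF | FS; A -> g; B -> i; F -> AA | AS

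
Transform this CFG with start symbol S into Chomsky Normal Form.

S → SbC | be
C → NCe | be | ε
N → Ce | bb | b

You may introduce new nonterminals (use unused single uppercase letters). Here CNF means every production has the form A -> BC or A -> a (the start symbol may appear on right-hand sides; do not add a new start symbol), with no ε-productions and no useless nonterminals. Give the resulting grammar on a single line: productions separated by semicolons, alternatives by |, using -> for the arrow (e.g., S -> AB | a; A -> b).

Nullable: {C}; after ε-elimination: S -> Sb | be | SbC; C -> Ne | be | NCe; N -> b | e | Ce | bb.
No unit productions to eliminate.
TERM: introduce B -> b, A -> e and substitute in every rule of length ≥2.
BIN: C -> NCA becomes C -> ND, D -> CA; S -> SBC becomes S -> SE, E -> BC.

S -> BA | SB | SE; A -> e; B -> b; C -> BA | NA | ND; D -> CA; E -> BC; N -> b | e | BB | CA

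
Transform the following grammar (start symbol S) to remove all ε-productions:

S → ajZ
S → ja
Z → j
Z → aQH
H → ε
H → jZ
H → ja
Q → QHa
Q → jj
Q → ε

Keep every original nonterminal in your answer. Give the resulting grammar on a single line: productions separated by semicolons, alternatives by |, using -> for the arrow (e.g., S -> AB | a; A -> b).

Nullable set: {H, Q}.
Drop H -> ε.
Drop Q -> ε.
Q -> QHa: Q, H nullable, giving Ha | QHa | Qa | a.
Z -> aQH: Q, H nullable, giving a | aH | aQ | aQH.
Unchanged (no nullable symbols): S -> ajZ; S -> ja; H -> jZ; H -> ja; Q -> jj; Z -> j.

S -> ja | ajZ; H -> jZ | ja; Q -> a | Ha | Qa | jj | QHa; Z -> a | j | aH | aQ | aQH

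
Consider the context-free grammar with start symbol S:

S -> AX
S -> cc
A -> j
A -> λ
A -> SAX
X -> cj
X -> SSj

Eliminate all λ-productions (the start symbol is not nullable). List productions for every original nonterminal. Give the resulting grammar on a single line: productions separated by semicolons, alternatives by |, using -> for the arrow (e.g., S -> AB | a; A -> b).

S -> X | AX | cc; A -> j | SX | SAX; X -> cj | SSj

Nullable set: {A}.
S -> AX: A nullable, giving AX | X.
Drop A -> λ.
A -> SAX: A nullable, giving SAX | SX.
Unchanged (no nullable symbols): S -> cc; A -> j; X -> SSj; X -> cj.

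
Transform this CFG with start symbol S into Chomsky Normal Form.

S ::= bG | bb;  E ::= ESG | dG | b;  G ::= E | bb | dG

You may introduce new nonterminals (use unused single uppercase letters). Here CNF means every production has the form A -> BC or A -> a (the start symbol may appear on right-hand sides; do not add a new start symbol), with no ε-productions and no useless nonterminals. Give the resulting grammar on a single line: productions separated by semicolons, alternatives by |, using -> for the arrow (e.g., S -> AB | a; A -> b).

S -> BB | BG; A -> d; B -> b; C -> SG; D -> SG; E -> b | AG | EC; G -> b | AG | BB | ED

No ε-productions.
After unit-elimination: S -> bG | bb; E -> b | dG | ESG; G -> b | bb | dG | ESG.
TERM: introduce B -> b, A -> d and substitute in every rule of length ≥2.
BIN: E -> ESG becomes E -> EC, C -> SG; G -> ESG becomes G -> ED, D -> SG.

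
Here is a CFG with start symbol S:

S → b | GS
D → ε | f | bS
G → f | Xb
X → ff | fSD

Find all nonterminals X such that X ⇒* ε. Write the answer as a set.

Directly nullable (have an ε-rule): {D}.
Not nullable: G, S, X — each has a terminal in every rule's right-hand side or depends on a non-nullable symbol.

{D}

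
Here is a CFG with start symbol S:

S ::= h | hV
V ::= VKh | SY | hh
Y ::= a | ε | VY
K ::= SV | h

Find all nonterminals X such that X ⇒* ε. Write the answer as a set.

{Y}

Directly nullable (have an ε-rule): {Y}.
Not nullable: K, S, V — each has a terminal in every rule's right-hand side or depends on a non-nullable symbol.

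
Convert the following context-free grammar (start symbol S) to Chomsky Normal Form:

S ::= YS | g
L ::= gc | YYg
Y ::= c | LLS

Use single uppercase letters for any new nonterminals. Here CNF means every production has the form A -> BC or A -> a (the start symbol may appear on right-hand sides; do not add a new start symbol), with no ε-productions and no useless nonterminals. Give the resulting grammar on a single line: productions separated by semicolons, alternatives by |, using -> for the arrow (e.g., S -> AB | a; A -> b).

No ε-productions.
No unit productions to eliminate.
TERM: introduce B -> c, A -> g and substitute in every rule of length ≥2.
BIN: L -> YYA becomes L -> YC, C -> YA; Y -> LLS becomes Y -> LD, D -> LS.

S -> g | YS; A -> g; B -> c; C -> YA; D -> LS; L -> AB | YC; Y -> c | LD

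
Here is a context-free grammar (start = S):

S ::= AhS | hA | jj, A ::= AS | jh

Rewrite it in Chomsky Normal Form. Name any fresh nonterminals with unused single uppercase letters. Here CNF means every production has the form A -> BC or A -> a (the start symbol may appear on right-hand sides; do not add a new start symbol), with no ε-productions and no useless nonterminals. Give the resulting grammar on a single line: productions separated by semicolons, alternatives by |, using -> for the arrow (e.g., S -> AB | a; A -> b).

S -> AD | BB | CA; A -> AS | BC; B -> j; C -> h; D -> CS

No ε-productions.
No unit productions to eliminate.
TERM: introduce C -> h, B -> j and substitute in every rule of length ≥2.
BIN: S -> ACS becomes S -> AD, D -> CS.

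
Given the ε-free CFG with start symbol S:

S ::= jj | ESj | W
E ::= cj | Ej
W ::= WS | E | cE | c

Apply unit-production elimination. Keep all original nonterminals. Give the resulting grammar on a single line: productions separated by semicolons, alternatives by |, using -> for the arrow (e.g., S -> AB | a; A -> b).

S -> c | Ej | WS | cE | cj | jj | ESj; E -> Ej | cj; W -> c | Ej | WS | cE | cj

Unit productions: S->W, W->E.
Unit pairs (A ⇒* B via units): (S,E), (S,W), (W,E).
S: inherits non-unit rules of {E, S, W} → ESj | Ej | WS | c | cE | cj | jj.
E: inherits non-unit rules of {E} → Ej | cj.
W: inherits non-unit rules of {E, W} → Ej | WS | c | cE | cj.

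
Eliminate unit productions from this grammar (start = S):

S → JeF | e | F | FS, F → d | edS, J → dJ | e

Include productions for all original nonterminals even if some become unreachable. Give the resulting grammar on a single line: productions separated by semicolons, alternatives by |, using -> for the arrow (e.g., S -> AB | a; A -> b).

Unit productions: S->F.
Unit pairs (A ⇒* B via units): (S,F).
S: inherits non-unit rules of {F, S} → FS | JeF | d | e | edS.
F: inherits non-unit rules of {F} → d | edS.
J: inherits non-unit rules of {J} → dJ | e.

S -> d | e | FS | JeF | edS; F -> d | edS; J -> e | dJ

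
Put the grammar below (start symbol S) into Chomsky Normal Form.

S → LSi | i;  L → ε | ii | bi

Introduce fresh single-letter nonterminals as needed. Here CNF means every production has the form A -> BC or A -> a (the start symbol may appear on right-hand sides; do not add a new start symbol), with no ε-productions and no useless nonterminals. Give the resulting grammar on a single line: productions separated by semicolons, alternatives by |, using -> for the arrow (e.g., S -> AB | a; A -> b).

Nullable: {L}; after ε-elimination: S -> i | Si | LSi; L -> bi | ii.
No unit productions to eliminate.
TERM: introduce A -> b, B -> i and substitute in every rule of length ≥2.
BIN: S -> LSB becomes S -> LC, C -> SB.

S -> i | LC | SB; A -> b; B -> i; C -> SB; L -> AB | BB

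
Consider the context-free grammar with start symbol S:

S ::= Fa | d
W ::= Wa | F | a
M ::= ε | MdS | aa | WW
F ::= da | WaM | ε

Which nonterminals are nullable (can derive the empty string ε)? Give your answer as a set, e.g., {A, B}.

Directly nullable (have an ε-rule): {F, M}.
W is nullable via W -> F (every symbol on the right is already known nullable).
Not nullable: S — each has a terminal in every rule's right-hand side or depends on a non-nullable symbol.

{F, M, W}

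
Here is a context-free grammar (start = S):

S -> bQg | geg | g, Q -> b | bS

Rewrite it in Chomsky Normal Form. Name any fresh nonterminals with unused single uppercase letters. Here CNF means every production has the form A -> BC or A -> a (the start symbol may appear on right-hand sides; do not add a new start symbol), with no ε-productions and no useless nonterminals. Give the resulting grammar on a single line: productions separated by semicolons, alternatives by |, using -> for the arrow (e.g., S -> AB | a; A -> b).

S -> g | AD | BE; A -> b; B -> g; C -> e; D -> QB; E -> CB; Q -> b | AS

No ε-productions.
No unit productions to eliminate.
TERM: introduce A -> b, C -> e, B -> g and substitute in every rule of length ≥2.
BIN: S -> AQB becomes S -> AD, D -> QB; S -> BCB becomes S -> BE, E -> CB.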